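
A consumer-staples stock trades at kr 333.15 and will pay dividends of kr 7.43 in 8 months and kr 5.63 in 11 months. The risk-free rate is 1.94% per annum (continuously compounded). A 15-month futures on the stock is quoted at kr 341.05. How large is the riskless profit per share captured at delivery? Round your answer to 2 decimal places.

PV(dividends) I = 7.43·e^(−0.0194·8/12) + 5.63·e^(−0.0194·11/12) = 12.8653
Fair futures F* = (S − I)·e^(rT) = (333.15 − 12.8653)·e^0.024250 = 320.2847 × 1.024546 = 328.1464
Market kr 341.05 > fair 328.1464: forward overpriced → cash-and-carry (borrow at r, buy the stock and collect the dividends, short the forward).
Profit at T = |F_mkt − F*| = |341.05 − 328.1464| = kr 12.90 per share

kr 12.90 per share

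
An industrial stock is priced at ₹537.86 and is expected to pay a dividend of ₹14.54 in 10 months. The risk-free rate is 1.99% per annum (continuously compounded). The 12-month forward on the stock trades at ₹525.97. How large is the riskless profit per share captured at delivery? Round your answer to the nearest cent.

₹8.11 per share

PV(dividends) I = 14.54·e^(−0.0199·10/12) = 14.3009
Fair forward F* = (S − I)·e^(rT) = (537.86 − 14.3009)·e^0.019900 = 523.5591 × 1.020099 = 534.0821
Market ₹525.97 < fair 534.0821: forward underpriced → reverse cash-and-carry (short the stock, invest proceeds at r, pay the dividends, go long the forward).
Profit at T = |F_mkt − F*| = |525.97 − 534.0821| = ₹8.11 per share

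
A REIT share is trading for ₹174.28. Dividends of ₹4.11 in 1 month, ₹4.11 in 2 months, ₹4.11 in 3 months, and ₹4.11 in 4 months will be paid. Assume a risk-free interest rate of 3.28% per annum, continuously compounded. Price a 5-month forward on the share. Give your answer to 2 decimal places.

₹160.13

PV(dividends) I = 4.11·e^(−0.0328·1/12) + 4.11·e^(−0.0328·2/12) + 4.11·e^(−0.0328·3/12) + 4.11·e^(−0.0328·4/12)
I = 4.0988 + 4.0876 + 4.0764 + 4.0653 = 16.3281
F = (S − I)·e^(rT) = (174.28 − 16.3281) · e^(0.0328·5/12)
= 157.9519 · e^0.013667 = 157.9519 × 1.013761 = ₹160.13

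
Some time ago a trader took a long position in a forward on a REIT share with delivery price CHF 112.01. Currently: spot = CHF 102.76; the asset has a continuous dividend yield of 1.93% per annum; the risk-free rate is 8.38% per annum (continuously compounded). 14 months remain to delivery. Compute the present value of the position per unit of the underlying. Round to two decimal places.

-CHF 1.11

Current fair forward for the remaining 14 months: F = S·e^((r − q)·T), (r − q) = 0.0838 − 0.0193 = 0.0645
F = 102.76 · e^(0.0645 × 14/12) = 102.76 × 1.078154 = 110.7911
Value of long forward = (F − K)·e^(−rT) = (110.7911 − 112.01) · e^(−0.0838·14/12)
= -1.2189 × 0.906860 = -1.11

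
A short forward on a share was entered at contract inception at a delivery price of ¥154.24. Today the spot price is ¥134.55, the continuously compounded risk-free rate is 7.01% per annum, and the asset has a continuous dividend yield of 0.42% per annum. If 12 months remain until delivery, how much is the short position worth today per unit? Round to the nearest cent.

Current fair forward for the remaining 12 months: F = S·e^((r − q)·T), (r − q) = 0.0701 − 0.0042 = 0.0659
F = 134.55 · e^(0.0659 × 12/12) = 134.55 × 1.068120 = 143.7155
Value of long forward = (F − K)·e^(−rT) = (143.7155 − 154.24) · e^(−0.0701·12/12)
= -10.5245 × 0.932301 = -9.81
Short position value = −(long value) = ¥9.81

¥9.81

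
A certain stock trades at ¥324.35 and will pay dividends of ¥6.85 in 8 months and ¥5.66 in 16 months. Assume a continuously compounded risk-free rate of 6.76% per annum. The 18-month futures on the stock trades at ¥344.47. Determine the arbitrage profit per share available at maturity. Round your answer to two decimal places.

¥1.52 per share

PV(dividends) I = 6.85·e^(−0.0676·8/12) + 5.66·e^(−0.0676·16/12) = 11.7203
Fair futures F* = (S − I)·e^(rT) = (324.35 − 11.7203)·e^0.101400 = 312.6297 × 1.106719 = 345.9932
Market ¥344.47 < fair 345.9932: forward underpriced → reverse cash-and-carry (short the stock, invest proceeds at r, pay the dividends, go long the forward).
Profit at T = |F_mkt − F*| = |344.47 − 345.9932| = ¥1.52 per share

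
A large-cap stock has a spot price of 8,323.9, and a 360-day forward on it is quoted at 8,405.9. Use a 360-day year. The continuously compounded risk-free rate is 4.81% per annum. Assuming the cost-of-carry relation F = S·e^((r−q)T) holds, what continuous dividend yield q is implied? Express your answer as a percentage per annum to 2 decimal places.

3.83%

From F = S·e^((r−q)T): (r − q) = ln(F/S)/T
ln(8405.9/8323.9) = ln(1.009851) = 0.009803
(r − q) = 0.009803 / (360/360) = 0.009803
q = r − ln(F/S)/T = 0.0481 − 0.009803 = 0.038297
q = 3.83%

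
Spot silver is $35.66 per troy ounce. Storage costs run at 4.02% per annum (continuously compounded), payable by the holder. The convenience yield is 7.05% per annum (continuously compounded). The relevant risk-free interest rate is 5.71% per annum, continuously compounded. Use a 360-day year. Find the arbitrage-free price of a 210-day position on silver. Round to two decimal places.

$36.22 per troy ounce

Net carry = r + u − y = 0.0571 + 0.0402 − 0.0705 = 0.0268
F = S·e^((r+u−y)T) = 35.66 · e^(0.0268 × 210/360) = 35.66 · e^0.015633
= 35.66 × 1.015756 = $36.22 per troy ounce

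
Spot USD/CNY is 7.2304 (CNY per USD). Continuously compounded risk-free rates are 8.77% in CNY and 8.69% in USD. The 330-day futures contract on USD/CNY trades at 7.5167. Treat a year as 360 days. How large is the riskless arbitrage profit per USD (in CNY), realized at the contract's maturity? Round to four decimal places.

0.2810 per USD (in CNY)

Fair futures: F* = S·e^(carry·T), with carry = (r_CNY − r_USD) = 0.0877 − 0.0869 = 0.0008
F* = 7.2304 · e^(0.0008 × 330/360) = 7.2304 · e^0.000733 = 7.2304 × 1.000733 = 7.2357
Market 7.5167 > fair 7.2357: forward overpriced → cash-and-carry (buy spot, short the forward).
At maturity, profit = |F_mkt − F*| = |7.5167 − 7.2357| = 0.2810 per USD (in CNY)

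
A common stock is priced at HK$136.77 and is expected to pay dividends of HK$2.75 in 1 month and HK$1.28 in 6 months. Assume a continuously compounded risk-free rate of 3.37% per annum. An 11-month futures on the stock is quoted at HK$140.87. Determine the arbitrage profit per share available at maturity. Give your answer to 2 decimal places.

HK$3.94 per share

PV(dividends) I = 2.75·e^(−0.0337·1/12) + 1.28·e^(−0.0337·6/12) = 4.0009
Fair futures F* = (S − I)·e^(rT) = (136.77 − 4.0009)·e^0.030892 = 132.7691 × 1.031374 = 136.9346
Market HK$140.87 > fair 136.9346: forward overpriced → cash-and-carry (borrow at r, buy the stock and collect the dividends, short the forward).
Profit at T = |F_mkt − F*| = |140.87 − 136.9346| = HK$3.94 per share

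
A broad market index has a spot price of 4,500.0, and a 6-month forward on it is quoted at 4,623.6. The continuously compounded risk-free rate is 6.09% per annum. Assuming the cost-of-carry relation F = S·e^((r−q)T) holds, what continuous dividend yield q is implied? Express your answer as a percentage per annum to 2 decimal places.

From F = S·e^((r−q)T): (r − q) = ln(F/S)/T
ln(4623.6/4500.0) = ln(1.027467) = 0.027097
(r − q) = 0.027097 / (6/12) = 0.054194
q = r − ln(F/S)/T = 0.0609 − 0.054194 = 0.006706
q = 0.67%

0.67%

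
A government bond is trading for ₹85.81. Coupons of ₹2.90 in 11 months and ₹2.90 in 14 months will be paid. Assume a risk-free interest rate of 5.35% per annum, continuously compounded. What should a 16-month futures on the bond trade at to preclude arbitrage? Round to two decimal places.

PV(coupons) I = 2.90·e^(−0.0535·11/12) + 2.90·e^(−0.0535·14/12)
I = 2.7612 + 2.7245 = 5.4857
F = (S − I)·e^(rT) = (85.81 − 5.4857) · e^(0.0535·16/12)
= 80.3243 · e^0.071333 = 80.3243 × 1.073939 = ₹86.26

₹86.26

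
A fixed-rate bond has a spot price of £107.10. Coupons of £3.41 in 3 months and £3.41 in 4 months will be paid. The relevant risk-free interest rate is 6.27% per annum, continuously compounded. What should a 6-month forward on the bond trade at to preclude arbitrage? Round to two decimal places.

£103.60

PV(coupons) I = 3.41·e^(−0.0627·3/12) + 3.41·e^(−0.0627·4/12)
I = 3.3570 + 3.3395 = 6.6965
F = (S − I)·e^(rT) = (107.10 − 6.6965) · e^(0.0627·6/12)
= 100.4035 · e^0.031350 = 100.4035 × 1.031847 = £103.60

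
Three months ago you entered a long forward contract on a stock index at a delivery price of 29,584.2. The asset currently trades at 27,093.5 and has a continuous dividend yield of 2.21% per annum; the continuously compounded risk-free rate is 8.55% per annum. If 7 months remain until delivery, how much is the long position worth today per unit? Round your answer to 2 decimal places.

-1398.42

Current fair forward for the remaining 7 months: F = S·e^((r − q)·T), (r − q) = 0.0855 − 0.0221 = 0.0634
F = 27093.5 · e^(0.0634 × 7/12) = 27093.5 × 1.03767573 = 28114.2674
Value of long forward = (F − K)·e^(−rT) = (28114.2674 − 29584.2) · e^(−0.0855·7/12)
= -1469.9326 × 0.95134834 = -1398.42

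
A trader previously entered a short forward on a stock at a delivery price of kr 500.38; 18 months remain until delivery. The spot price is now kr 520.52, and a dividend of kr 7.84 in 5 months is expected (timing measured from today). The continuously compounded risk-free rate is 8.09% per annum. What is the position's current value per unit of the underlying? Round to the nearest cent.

-kr 69.74

PV(remaining dividends) I = 7.84·e^(−0.0809·5/12) = 7.5801
Current forward F = (S − I)·e^(rT) = (520.52 − 7.5801)·e^(0.0809·18/12) = 512.9399 × 1.129020 = 579.1194
Value (long) = (F − K)·e^(−rT) = (579.1194 − 500.38) × 0.885724 = 69.7414
Short position value = −(long value) = -kr 69.74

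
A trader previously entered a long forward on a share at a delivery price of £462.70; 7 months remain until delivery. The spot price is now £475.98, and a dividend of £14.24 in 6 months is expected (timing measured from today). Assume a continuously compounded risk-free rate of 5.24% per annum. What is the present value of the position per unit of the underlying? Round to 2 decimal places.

PV(remaining dividends) I = 14.24·e^(−0.0524·6/12) = 13.8718
Current forward F = (S − I)·e^(rT) = (475.98 − 13.8718)·e^(0.0524·7/12) = 462.1082 × 1.031039 = 476.4516
Value (long) = (F − K)·e^(−rT) = (476.4516 − 462.70) × 0.969896 = 13.3376
Value = £13.34

£13.34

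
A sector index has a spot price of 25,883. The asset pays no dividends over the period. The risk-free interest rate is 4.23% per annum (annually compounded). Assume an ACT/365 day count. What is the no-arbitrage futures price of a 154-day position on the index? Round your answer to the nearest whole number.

F = S · (1+r)^T
= 25883 × 1.017634
F = 26,339

26,339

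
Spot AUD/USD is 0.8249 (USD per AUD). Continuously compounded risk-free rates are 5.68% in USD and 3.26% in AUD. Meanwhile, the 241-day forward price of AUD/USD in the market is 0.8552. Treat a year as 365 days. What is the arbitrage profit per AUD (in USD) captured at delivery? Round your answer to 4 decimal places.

0.0170 per AUD (in USD)

Fair forward: F* = S·e^(carry·T), with carry = (r_USD − r_AUD) = 0.0568 − 0.0326 = 0.0242
F* = 0.8249 · e^(0.0242 × 241/365) = 0.8249 · e^0.015979 = 0.8249 × 1.016107 = 0.8382
Market 0.8552 > fair 0.8382: forward overpriced → cash-and-carry (buy spot, short the forward).
At maturity, profit = |F_mkt − F*| = |0.8552 − 0.8382| = 0.0170 per AUD (in USD)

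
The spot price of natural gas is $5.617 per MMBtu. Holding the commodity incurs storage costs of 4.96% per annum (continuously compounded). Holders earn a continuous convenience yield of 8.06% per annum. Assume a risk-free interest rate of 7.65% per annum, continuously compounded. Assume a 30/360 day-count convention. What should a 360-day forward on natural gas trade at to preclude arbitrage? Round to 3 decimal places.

$5.878 per MMBtu

Net carry = r + u − y = 0.0765 + 0.0496 − 0.0806 = 0.0455
F = S·e^((r+u−y)T) = 5.617 · e^(0.0455 × 360/360) = 5.617 · e^0.045500
= 5.617 × 1.046551 = $5.878 per MMBtu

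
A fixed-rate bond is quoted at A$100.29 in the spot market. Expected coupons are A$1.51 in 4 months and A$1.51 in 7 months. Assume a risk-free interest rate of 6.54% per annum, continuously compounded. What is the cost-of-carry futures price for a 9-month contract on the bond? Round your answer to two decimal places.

A$102.25

PV(coupons) I = 1.51·e^(−0.0654·4/12) + 1.51·e^(−0.0654·7/12)
I = 1.4774 + 1.4535 = 2.9309
F = (S − I)·e^(rT) = (100.29 − 2.9309) · e^(0.0654·9/12)
= 97.3591 · e^0.049050 = 97.3591 × 1.050273 = A$102.25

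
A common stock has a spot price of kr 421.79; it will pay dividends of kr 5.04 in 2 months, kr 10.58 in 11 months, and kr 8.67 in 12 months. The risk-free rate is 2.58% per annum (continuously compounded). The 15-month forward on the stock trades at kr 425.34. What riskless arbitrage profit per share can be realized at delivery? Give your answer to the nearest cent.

kr 14.31 per share

PV(dividends) I = 5.04·e^(−0.0258·2/12) + 10.58·e^(−0.0258·11/12) + 8.67·e^(−0.0258·12/12) = 23.8003
Fair forward F* = (S − I)·e^(rT) = (421.79 − 23.8003)·e^0.032250 = 397.9897 × 1.032776 = 411.0342
Market kr 425.34 > fair 411.0342: forward overpriced → cash-and-carry (borrow at r, buy the stock and collect the dividends, short the forward).
Profit at T = |F_mkt − F*| = |425.34 − 411.0342| = kr 14.31 per share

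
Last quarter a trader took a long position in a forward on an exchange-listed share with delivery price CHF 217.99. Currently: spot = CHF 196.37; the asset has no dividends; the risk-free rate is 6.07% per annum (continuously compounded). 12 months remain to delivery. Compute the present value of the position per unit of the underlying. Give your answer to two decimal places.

Current fair forward for the remaining 12 months: F = S·e^(r·T), r = 0.0607
F = 196.37 · e^(0.0607 × 12/12) = 196.37 × 1.062580 = 208.6588
Value of long forward = (F − K)·e^(−rT) = (208.6588 − 217.99) · e^(−0.0607·12/12)
= -9.3312 × 0.941106 = -8.78

-CHF 8.78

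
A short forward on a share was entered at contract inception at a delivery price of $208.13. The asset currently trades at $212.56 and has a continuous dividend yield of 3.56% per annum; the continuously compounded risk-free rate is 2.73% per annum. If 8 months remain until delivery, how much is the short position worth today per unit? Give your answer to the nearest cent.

-$3.20

Current fair forward for the remaining 8 months: F = S·e^((r − q)·T), (r − q) = 0.0273 − 0.0356 = -0.0083
F = 212.56 · e^(-0.0083 × 8/12) = 212.56 × 0.994482 = 211.3871
Value of long forward = (F − K)·e^(−rT) = (211.3871 − 208.13) · e^(−0.0273·8/12)
= 3.2571 × 0.981965 = 3.20
Short position value = −(long value) = -$3.20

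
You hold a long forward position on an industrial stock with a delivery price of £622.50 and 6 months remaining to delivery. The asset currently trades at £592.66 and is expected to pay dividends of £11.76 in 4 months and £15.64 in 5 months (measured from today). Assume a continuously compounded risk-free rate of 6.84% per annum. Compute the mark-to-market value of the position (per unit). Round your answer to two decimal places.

PV(remaining dividends) I = 11.76·e^(−0.0684·4/12) + 15.64·e^(−0.0684·5/12) = 26.6955
Current forward F = (S − I)·e^(rT) = (592.66 − 26.6955)·e^(0.0684·6/12) = 565.9645 × 1.034792 = 585.6555
Value (long) = (F − K)·e^(−rT) = (585.6555 − 622.50) × 0.966378 = -35.6057
Value = -£35.61

-£35.61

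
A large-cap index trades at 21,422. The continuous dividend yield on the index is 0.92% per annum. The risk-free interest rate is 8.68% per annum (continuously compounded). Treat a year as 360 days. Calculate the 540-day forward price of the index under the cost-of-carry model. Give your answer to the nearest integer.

F = S·e^((r − q)T) = 21422 · e^((0.0868 − 0.0092) × 540/360)
= 21422 · e^0.116400 = 21422 × 1.123445
F = 24,066

24,066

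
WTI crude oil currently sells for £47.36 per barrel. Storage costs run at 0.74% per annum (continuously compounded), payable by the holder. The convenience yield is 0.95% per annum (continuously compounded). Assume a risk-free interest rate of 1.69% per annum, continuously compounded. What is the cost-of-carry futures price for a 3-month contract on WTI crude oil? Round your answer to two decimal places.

Net carry = r + u − y = 0.0169 + 0.0074 − 0.0095 = 0.0148
F = S·e^((r+u−y)T) = 47.36 · e^(0.0148 × 3/12) = 47.36 · e^0.003700
= 47.36 × 1.003707 = £47.54 per barrel

£47.54 per barrel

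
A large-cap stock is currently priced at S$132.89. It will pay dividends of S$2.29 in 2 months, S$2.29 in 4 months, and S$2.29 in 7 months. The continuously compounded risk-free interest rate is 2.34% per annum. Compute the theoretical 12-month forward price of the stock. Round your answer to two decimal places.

S$129.06

PV(dividends) I = 2.29·e^(−0.0234·2/12) + 2.29·e^(−0.0234·4/12) + 2.29·e^(−0.0234·7/12)
I = 2.2811 + 2.2722 + 2.2590 = 6.8123
F = (S − I)·e^(rT) = (132.89 − 6.8123) · e^(0.0234·12/12)
= 126.0777 · e^0.023400 = 126.0777 × 1.023676 = S$129.06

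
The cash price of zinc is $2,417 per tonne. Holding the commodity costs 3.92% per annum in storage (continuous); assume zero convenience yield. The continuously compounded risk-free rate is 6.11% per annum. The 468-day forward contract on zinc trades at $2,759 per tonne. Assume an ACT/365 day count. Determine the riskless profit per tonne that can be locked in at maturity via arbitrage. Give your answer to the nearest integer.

$10 per tonne

Fair forward: F* = S·e^(carry·T), with carry = (r + u) = 0.0611 + 0.0392 = 0.1003
F* = 2417 · e^(0.1003 × 468/365) = 2417 · e^0.128604 = 2417 × 1.137240 = $2748.7091
Market $2759 > fair $2748.7091: forward overpriced → cash-and-carry (buy spot, short the forward).
At maturity, profit = |F_mkt − F*| = |2759 − 2748.7091| = $10 per tonne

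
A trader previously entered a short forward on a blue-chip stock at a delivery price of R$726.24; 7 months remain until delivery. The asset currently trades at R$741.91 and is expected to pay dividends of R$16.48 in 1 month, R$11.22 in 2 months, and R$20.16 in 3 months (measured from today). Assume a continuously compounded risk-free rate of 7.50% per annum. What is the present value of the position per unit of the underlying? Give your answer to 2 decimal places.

PV(remaining dividends) I = 16.48·e^(−0.0750·1/12) + 11.22·e^(−0.0750·2/12) + 20.16·e^(−0.0750·3/12) = 47.2435
Current forward F = (S − I)·e^(rT) = (741.91 − 47.2435)·e^(0.0750·7/12) = 694.6665 × 1.044721 = 725.7327
Value (long) = (F − K)·e^(−rT) = (725.7327 − 726.24) × 0.957193 = -0.4856
Short position value = −(long value) = R$0.49

R$0.49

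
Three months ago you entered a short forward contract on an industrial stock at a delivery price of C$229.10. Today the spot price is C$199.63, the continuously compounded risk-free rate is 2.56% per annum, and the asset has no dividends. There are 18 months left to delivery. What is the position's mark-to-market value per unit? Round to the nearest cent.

Current fair forward for the remaining 18 months: F = S·e^(r·T), r = 0.0256
F = 199.63 · e^(0.0256 × 18/12) = 199.63 × 1.039147 = 207.4449
Value of long forward = (F − K)·e^(−rT) = (207.4449 − 229.10) · e^(−0.0256·18/12)
= -21.6551 × 0.962328 = -20.84
Short position value = −(long value) = C$20.84

C$20.84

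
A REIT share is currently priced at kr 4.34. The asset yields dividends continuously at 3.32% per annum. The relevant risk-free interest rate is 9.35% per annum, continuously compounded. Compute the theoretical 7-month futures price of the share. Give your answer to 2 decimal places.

kr 4.50

F = S·e^((r − q)T) = 4.34 · e^((0.0935 − 0.0332) × 7/12)
= 4.34 · e^0.035175 = 4.34 × 1.035801
F = kr 4.50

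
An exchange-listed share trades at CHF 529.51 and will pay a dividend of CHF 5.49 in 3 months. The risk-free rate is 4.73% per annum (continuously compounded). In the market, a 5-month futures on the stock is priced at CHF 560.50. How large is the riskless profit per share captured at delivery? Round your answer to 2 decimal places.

PV(dividends) I = 5.49·e^(−0.0473·3/12) = 5.4255
Fair futures F* = (S − I)·e^(rT) = (529.51 − 5.4255)·e^0.019708 = 524.0845 × 1.019903 = 534.5154
Market CHF 560.50 > fair 534.5154: forward overpriced → cash-and-carry (borrow at r, buy the stock and collect the dividends, short the forward).
Profit at T = |F_mkt − F*| = |560.50 − 534.5154| = CHF 25.98 per share

CHF 25.98 per share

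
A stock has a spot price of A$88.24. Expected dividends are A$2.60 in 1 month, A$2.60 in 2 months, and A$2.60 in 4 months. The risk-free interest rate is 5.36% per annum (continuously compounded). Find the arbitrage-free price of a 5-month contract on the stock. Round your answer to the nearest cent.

PV(dividends) I = 2.60·e^(−0.0536·1/12) + 2.60·e^(−0.0536·2/12) + 2.60·e^(−0.0536·4/12)
I = 2.5884 + 2.5769 + 2.5540 = 7.7193
F = (S − I)·e^(rT) = (88.24 − 7.7193) · e^(0.0536·5/12)
= 80.5207 · e^0.022333 = 80.5207 × 1.022584 = A$82.34

A$82.34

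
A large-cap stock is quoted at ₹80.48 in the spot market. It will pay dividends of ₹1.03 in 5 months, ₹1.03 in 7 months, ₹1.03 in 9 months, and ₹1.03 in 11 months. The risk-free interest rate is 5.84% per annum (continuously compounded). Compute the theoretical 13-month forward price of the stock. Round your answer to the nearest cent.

PV(dividends) I = 1.03·e^(−0.0584·5/12) + 1.03·e^(−0.0584·7/12) + 1.03·e^(−0.0584·9/12) + 1.03·e^(−0.0584·11/12)
I = 1.0052 + 0.9955 + 0.9859 + 0.9763 = 3.9629
F = (S − I)·e^(rT) = (80.48 − 3.9629) · e^(0.0584·13/12)
= 76.5171 · e^0.063267 = 76.5171 × 1.065311 = ₹81.51

₹81.51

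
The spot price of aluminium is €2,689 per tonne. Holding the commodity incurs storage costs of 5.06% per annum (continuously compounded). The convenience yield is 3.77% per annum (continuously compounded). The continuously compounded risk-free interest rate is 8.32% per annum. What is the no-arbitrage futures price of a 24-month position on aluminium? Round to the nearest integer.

Net carry = r + u − y = 0.0832 + 0.0506 − 0.0377 = 0.0961
F = S·e^((r+u−y)T) = 2689 · e^(0.0961 × 24/12) = 2689 · e^0.192200
= 2689 × 1.211913 = €3,259 per tonne

€3,259 per tonne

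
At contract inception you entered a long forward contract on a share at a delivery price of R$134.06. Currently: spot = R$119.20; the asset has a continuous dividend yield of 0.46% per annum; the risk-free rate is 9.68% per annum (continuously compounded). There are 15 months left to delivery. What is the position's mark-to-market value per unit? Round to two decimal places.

-R$0.27

Current fair forward for the remaining 15 months: F = S·e^((r − q)·T), (r − q) = 0.0968 − 0.0046 = 0.0922
F = 119.20 · e^(0.0922 × 15/12) = 119.20 × 1.122154 = 133.7608
Value of long forward = (F − K)·e^(−rT) = (133.7608 − 134.06) · e^(−0.0968·15/12)
= -0.2992 × 0.886034 = -0.27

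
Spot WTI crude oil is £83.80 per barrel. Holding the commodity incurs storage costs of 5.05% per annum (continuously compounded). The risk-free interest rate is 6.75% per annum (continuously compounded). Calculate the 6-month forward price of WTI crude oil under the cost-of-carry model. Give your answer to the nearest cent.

£88.89 per barrel

Net carry = r + u − y = 0.0675 + 0.0505 − 0.0000 = 0.1180
F = S·e^((r+u−y)T) = 83.80 · e^(0.1180 × 6/12) = 83.80 · e^0.059000
= 83.80 × 1.060775 = £88.89 per barrel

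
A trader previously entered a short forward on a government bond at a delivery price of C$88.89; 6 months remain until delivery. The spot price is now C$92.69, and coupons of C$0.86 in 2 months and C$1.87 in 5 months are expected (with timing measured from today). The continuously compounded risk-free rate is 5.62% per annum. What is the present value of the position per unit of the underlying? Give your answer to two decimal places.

-C$3.58

PV(remaining coupons) I = 0.86·e^(−0.0562·2/12) + 1.87·e^(−0.0562·5/12) = 2.6787
Current forward F = (S − I)·e^(rT) = (92.69 − 2.6787)·e^(0.0562·6/12) = 90.0113 × 1.028499 = 92.5765
Value (long) = (F − K)·e^(−rT) = (92.5765 − 88.89) × 0.972291 = 3.5844
Short position value = −(long value) = -C$3.58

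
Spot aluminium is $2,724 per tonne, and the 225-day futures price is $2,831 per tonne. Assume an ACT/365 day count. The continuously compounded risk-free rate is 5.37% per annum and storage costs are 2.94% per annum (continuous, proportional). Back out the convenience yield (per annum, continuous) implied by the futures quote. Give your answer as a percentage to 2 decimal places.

2.06%

F = S·e^((r+u−y)T) ⇒ (r+u−y) = ln(F/S)/T
ln(2831/2724) = 0.038529; /T ⇒ 0.062503
y = r + u − ln(F/S)/T = 0.0537 + 0.0294 − 0.062503 = 0.020597
y = 2.06%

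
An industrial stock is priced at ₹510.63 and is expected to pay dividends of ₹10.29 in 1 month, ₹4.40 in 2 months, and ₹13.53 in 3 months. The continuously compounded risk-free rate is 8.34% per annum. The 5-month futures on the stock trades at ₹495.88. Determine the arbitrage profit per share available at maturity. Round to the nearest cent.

PV(dividends) I = 10.29·e^(−0.0834·1/12) + 4.40·e^(−0.0834·2/12) + 13.53·e^(−0.0834·3/12) = 27.8088
Fair futures F* = (S − I)·e^(rT) = (510.63 − 27.8088)·e^0.034750 = 482.8212 × 1.035361 = 499.8942
Market ₹495.88 < fair 499.8942: forward underpriced → reverse cash-and-carry (short the stock, invest proceeds at r, pay the dividends, go long the forward).
Profit at T = |F_mkt − F*| = |495.88 − 499.8942| = ₹4.01 per share

₹4.01 per share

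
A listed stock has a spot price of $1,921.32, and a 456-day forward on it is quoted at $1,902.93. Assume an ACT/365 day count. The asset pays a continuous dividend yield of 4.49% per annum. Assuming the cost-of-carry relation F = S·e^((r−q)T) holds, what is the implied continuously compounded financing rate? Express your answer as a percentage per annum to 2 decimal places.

3.72%

From F = S·e^((r−q)T): (r − q) = ln(F/S)/T
ln(1902.93/1921.32) = ln(0.990428) = -0.009618
(r − q) = -0.009618 / (456/365) = -0.007699
r = ln(F/S)/T + q = -0.007699 + 0.0449 = 0.037201
r = 3.72%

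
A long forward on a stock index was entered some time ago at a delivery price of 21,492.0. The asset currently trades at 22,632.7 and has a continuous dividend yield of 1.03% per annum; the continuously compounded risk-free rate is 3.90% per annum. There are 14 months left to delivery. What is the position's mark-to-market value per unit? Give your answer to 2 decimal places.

1826.33

Current fair forward for the remaining 14 months: F = S·e^((r − q)·T), (r − q) = 0.0390 − 0.0103 = 0.0287
F = 22632.7 · e^(0.0287 × 14/12) = 22632.7 × 1.03405021 = 23403.3482
Value of long forward = (F − K)·e^(−rT) = (23403.3482 − 21492.0) · e^(−0.0390·14/12)
= 1911.3482 × 0.95551960 = 1826.33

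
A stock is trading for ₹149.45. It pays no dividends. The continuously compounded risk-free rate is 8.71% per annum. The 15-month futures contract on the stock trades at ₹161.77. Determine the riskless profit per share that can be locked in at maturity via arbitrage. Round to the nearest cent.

Fair futures: F* = S·e^(carry·T), with carry = r = 0.0871
F* = 149.45 · e^(0.0871 × 15/12) = 149.45 · e^0.108875 = 149.45 × 1.115023 = ₹166.6402
Market ₹161.77 < fair ₹166.6402: forward underpriced → reverse cash-and-carry (short spot, go long the forward).
At maturity, profit = |F_mkt − F*| = |161.77 − 166.6402| = ₹4.87 per share

₹4.87 per share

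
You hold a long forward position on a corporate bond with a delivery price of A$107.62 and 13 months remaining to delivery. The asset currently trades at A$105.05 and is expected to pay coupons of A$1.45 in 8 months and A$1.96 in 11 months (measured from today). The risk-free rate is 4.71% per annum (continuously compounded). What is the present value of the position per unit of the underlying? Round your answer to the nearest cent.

PV(remaining coupons) I = 1.45·e^(−0.0471·8/12) + 1.96·e^(−0.0471·11/12) = 3.2824
Current forward F = (S − I)·e^(rT) = (105.05 − 3.2824)·e^(0.0471·13/12) = 101.7676 × 1.052349 = 107.0950
Value (long) = (F − K)·e^(−rT) = (107.0950 − 107.62) × 0.950255 = -0.4989
Value = -A$0.50

-A$0.50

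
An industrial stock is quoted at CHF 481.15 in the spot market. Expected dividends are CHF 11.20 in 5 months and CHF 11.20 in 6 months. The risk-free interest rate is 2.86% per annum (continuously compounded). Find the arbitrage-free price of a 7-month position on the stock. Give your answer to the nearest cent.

CHF 466.76

PV(dividends) I = 11.20·e^(−0.0286·5/12) + 11.20·e^(−0.0286·6/12)
I = 11.0673 + 11.0410 = 22.1083
F = (S − I)·e^(rT) = (481.15 − 22.1083) · e^(0.0286·7/12)
= 459.0417 · e^0.016683 = 459.0417 × 1.016823 = CHF 466.76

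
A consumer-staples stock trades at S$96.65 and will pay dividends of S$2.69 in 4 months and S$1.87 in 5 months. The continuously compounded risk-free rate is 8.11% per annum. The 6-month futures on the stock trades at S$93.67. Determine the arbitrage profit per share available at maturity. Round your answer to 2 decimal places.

S$2.37 per share

PV(dividends) I = 2.69·e^(−0.0811·4/12) + 1.87·e^(−0.0811·5/12) = 4.4261
Fair futures F* = (S − I)·e^(rT) = (96.65 − 4.4261)·e^0.040550 = 92.2239 × 1.041383 = 96.0404
Market S$93.67 < fair 96.0404: forward underpriced → reverse cash-and-carry (short the stock, invest proceeds at r, pay the dividends, go long the forward).
Profit at T = |F_mkt − F*| = |93.67 − 96.0404| = S$2.37 per share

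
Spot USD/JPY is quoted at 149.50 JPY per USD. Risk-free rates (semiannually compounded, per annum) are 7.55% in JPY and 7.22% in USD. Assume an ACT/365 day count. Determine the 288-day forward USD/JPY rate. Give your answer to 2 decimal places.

By covered interest parity, F = S · (1+r_JPY/2)^(2T) / (1+r_USD/2)^(2T)
= 149.50 × 1.060219 / 1.057560 = 149.50 × 1.002514
F = 149.88 JPY per USD

149.88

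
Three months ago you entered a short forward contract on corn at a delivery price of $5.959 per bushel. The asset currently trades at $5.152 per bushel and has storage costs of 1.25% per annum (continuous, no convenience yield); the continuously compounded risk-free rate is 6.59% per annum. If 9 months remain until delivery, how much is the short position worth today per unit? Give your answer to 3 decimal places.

$0.471 per bushel

Current fair forward for the remaining 9 months: F = S·e^((r + u)·T), (r + u) = 0.0659 + 0.0125 = 0.0784
F = 5.152 · e^(0.0784 × 9/12) = 5.152 × 1.060563 = 5.4640
Value of long forward = (F − K)·e^(−rT) = (5.4640 − 5.959) · e^(−0.0659·9/12)
= -0.4950 × 0.951777 = -0.471
Short position value = −(long value) = $0.471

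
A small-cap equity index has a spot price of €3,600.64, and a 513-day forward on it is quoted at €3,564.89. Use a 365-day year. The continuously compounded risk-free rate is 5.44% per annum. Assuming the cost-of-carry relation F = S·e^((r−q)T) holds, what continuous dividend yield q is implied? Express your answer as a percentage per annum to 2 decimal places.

From F = S·e^((r−q)T): (r − q) = ln(F/S)/T
ln(3564.89/3600.64) = ln(0.990071) = -0.009979
(r − q) = -0.009979 / (513/365) = -0.007100
q = r − ln(F/S)/T = 0.0544 + 0.007100 = 0.061500
q = 6.15%

6.15%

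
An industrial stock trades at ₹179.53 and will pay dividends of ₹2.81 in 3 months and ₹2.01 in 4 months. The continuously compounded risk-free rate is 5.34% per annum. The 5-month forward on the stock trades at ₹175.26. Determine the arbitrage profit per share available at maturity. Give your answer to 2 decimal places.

PV(dividends) I = 2.81·e^(−0.0534·3/12) + 2.01·e^(−0.0534·4/12) = 4.7473
Fair forward F* = (S − I)·e^(rT) = (179.53 − 4.7473)·e^0.022250 = 174.7827 × 1.022499 = 178.7151
Market ₹175.26 < fair 178.7151: forward underpriced → reverse cash-and-carry (short the stock, invest proceeds at r, pay the dividends, go long the forward).
Profit at T = |F_mkt − F*| = |175.26 − 178.7151| = ₹3.46 per share

₹3.46 per share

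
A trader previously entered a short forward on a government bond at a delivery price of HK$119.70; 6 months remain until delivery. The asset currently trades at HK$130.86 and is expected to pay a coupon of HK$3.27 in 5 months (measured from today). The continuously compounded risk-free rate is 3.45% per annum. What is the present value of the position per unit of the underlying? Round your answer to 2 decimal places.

-HK$9.98

PV(remaining coupons) I = 3.27·e^(−0.0345·5/12) = 3.2233
Current forward F = (S − I)·e^(rT) = (130.86 − 3.2233)·e^(0.0345·6/12) = 127.6367 × 1.017400 = 129.8576
Value (long) = (F − K)·e^(−rT) = (129.8576 − 119.70) × 0.982898 = 9.9839
Short position value = −(long value) = -HK$9.98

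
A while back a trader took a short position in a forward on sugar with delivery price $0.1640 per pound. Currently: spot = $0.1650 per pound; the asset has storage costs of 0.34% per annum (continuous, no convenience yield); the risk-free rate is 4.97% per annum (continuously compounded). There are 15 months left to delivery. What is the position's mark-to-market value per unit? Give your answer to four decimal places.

-$0.0116 per pound

Current fair forward for the remaining 15 months: F = S·e^((r + u)·T), (r + u) = 0.0497 + 0.0034 = 0.0531
F = 0.1650 · e^(0.0531 × 15/12) = 0.1650 × 1.068627 = 0.1763
Value of long forward = (F − K)·e^(−rT) = (0.1763 − 0.1640) · e^(−0.0497·15/12)
= 0.0123 × 0.939765 = 0.0116
Short position value = −(long value) = -$0.0116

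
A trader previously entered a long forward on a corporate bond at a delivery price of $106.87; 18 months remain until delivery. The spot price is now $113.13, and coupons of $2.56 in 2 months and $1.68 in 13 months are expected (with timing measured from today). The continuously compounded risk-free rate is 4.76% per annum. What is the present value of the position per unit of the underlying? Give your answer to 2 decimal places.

PV(remaining coupons) I = 2.56·e^(−0.0476·2/12) + 1.68·e^(−0.0476·13/12) = 4.1353
Current forward F = (S − I)·e^(rT) = (113.13 − 4.1353)·e^(0.0476·18/12) = 108.9947 × 1.074011 = 117.0615
Value (long) = (F − K)·e^(−rT) = (117.0615 − 106.87) × 0.931089 = 9.4892
Value = $9.49

$9.49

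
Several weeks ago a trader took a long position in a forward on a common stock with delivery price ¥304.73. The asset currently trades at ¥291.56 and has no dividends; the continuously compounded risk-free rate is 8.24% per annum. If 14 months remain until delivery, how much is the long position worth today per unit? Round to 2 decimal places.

¥14.76

Current fair forward for the remaining 14 months: F = S·e^(r·T), r = 0.0824
F = 291.56 · e^(0.0824 × 14/12) = 291.56 × 1.100906 = 320.9802
Value of long forward = (F − K)·e^(−rT) = (320.9802 − 304.73) · e^(−0.0824·14/12)
= 16.2502 × 0.908343 = 14.76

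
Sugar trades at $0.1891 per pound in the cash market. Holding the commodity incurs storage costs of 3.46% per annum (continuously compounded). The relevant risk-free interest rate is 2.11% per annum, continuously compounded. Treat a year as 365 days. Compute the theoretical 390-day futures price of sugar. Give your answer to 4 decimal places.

Net carry = r + u − y = 0.0211 + 0.0346 − 0.0000 = 0.0557
F = S·e^((r+u−y)T) = 0.1891 · e^(0.0557 × 390/365) = 0.1891 · e^0.059515
= 0.1891 × 1.061322 = $0.2007 per pound

$0.2007 per pound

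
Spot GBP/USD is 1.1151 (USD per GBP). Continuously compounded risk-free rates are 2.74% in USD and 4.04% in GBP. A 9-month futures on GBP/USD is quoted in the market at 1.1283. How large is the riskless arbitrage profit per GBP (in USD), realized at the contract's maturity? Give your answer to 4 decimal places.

0.0240 per GBP (in USD)

Fair futures: F* = S·e^(carry·T), with carry = (r_USD − r_GBP) = 0.0274 − 0.0404 = -0.0130
F* = 1.1151 · e^(-0.0130 × 9/12) = 1.1151 · e^-0.009750 = 1.1151 × 0.990297 = 1.1043
Market 1.1283 > fair 1.1043: forward overpriced → cash-and-carry (buy spot, short the forward).
At maturity, profit = |F_mkt − F*| = |1.1283 − 1.1043| = 0.0240 per GBP (in USD)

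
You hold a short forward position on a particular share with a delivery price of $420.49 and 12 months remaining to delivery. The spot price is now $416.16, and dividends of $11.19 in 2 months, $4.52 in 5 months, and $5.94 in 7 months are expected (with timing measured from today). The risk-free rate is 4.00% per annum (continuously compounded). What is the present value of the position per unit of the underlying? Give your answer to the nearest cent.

$9.21

PV(remaining dividends) I = 11.19·e^(−0.0400·2/12) + 4.52·e^(−0.0400·5/12) + 5.94·e^(−0.0400·7/12) = 21.3639
Current forward F = (S − I)·e^(rT) = (416.16 − 21.3639)·e^(0.0400·12/12) = 394.7961 × 1.040811 = 410.9081
Value (long) = (F − K)·e^(−rT) = (410.9081 − 420.49) × 0.960789 = -9.2062
Short position value = −(long value) = $9.21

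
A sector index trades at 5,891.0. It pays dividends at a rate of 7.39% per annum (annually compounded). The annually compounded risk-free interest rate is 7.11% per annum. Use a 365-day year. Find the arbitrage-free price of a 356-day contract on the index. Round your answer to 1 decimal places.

F = S · (1+r)^T / (1+q)^T
= 5891.0 × 1.069287 / 1.072014 = 5891.0 × 0.997456
F = 5,876.0

5,876.0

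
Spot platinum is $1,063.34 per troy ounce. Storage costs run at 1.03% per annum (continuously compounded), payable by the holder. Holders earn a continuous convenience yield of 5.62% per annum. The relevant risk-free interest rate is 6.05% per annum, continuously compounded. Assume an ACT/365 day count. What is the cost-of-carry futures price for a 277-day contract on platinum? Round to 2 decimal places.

$1,075.19 per troy ounce

Net carry = r + u − y = 0.0605 + 0.0103 − 0.0562 = 0.0146
F = S·e^((r+u−y)T) = 1063.34 · e^(0.0146 × 277/365) = 1063.34 · e^0.01108000
= 1063.34 × 1.01114161 = $1,075.19 per troy ounce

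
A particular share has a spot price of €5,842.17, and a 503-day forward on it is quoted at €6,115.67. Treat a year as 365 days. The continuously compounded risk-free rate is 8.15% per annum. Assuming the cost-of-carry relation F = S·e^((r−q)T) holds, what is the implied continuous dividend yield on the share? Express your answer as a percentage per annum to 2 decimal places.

From F = S·e^((r−q)T): (r − q) = ln(F/S)/T
ln(6115.67/5842.17) = ln(1.046815) = 0.045752
(r − q) = 0.045752 / (503/365) = 0.033200
q = r − ln(F/S)/T = 0.0815 − 0.033200 = 0.048300
q = 4.83%

4.83%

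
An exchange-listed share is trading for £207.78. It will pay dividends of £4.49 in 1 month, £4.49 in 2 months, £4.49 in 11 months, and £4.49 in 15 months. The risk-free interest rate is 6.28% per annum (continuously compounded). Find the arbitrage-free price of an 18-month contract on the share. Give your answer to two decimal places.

PV(dividends) I = 4.49·e^(−0.0628·1/12) + 4.49·e^(−0.0628·2/12) + 4.49·e^(−0.0628·11/12) + 4.49·e^(−0.0628·15/12)
I = 4.4666 + 4.4432 + 4.2388 + 4.1510 = 17.2996
F = (S − I)·e^(rT) = (207.78 − 17.2996) · e^(0.0628·18/12)
= 190.4804 · e^0.094200 = 190.4804 × 1.098779 = £209.30

£209.30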